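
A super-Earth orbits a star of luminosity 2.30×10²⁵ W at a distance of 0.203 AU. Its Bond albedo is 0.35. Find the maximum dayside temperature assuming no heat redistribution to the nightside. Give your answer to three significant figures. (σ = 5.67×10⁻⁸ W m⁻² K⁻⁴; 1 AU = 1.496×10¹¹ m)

d = 0.203 AU = 3.04×10¹⁰ m.
Flux: S = L/(4πd²) = 2.30×10²⁵/(4π×(3.04×10¹⁰)²) = 1980 W m⁻².
With no redistribution each surface element balances locally: S(1−A) = σT⁴.
T = [1980 × 0.65 / 5.67×10⁻⁸]^(1/4) = (2.28×10¹⁰)^(1/4) = 388 K.

T_ss ≈ 388 K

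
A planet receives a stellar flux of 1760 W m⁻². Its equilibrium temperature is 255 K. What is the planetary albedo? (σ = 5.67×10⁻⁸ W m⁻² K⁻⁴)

A ≈ 0.46

From T_eq⁴ = S(1−A)/(4σ): 1−A = 4σT_eq⁴/S.
1−A = 4 × 5.67×10⁻⁸ × (255)⁴ / 1760 = 0.545.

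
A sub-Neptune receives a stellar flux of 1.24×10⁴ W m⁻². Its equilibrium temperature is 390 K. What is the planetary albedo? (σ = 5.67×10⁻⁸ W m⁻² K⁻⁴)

From T_eq⁴ = S(1−A)/(4σ): 1−A = 4σT_eq⁴/S.
1−A = 4 × 5.67×10⁻⁸ × (390)⁴ / 1.24×10⁴ = 0.423.

A ≈ 0.58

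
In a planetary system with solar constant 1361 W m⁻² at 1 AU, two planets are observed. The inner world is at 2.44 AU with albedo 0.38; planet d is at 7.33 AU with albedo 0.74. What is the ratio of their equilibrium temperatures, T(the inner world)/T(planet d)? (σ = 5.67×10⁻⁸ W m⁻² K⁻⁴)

T_eq = [S₀(1−A)/(4σd²)]^(1/4), so T ∝ (1−A)^(1/4) / √d.
T₁ = [1361×0.62/(4×5.67×10⁻⁸×2.44²)]^(1/4) = 158.11 K.
T₂ = [1361×0.26/(4×5.67×10⁻⁸×7.33²)]^(1/4) = 73.41 K.

T₁/T₂ ≈ 2.154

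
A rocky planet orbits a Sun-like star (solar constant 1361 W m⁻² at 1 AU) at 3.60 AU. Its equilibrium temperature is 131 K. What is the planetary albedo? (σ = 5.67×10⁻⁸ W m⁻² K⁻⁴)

Flux at 3.60 AU: S = 1361/3.60² = 105 W m⁻².
From T_eq⁴ = S(1−A)/(4σ): 1−A = 4σT_eq⁴/S.
1−A = 4 × 5.67×10⁻⁸ × (131)⁴ / 105 = 0.636.

A ≈ 0.36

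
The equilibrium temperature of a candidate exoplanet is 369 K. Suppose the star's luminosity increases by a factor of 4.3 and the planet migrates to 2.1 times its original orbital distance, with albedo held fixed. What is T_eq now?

T_eq ≈ 367 K

T_eq ∝ L^(1/4) · d^(−1/2).
T′ = 369 × 4.3^(1/4) / 2.1^(1/2) = 367 K.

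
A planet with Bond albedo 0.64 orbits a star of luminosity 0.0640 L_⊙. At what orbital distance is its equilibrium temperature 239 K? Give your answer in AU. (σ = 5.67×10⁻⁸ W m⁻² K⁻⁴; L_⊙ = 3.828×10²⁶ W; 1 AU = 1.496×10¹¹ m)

L = 0.0640 × 3.828×10²⁶ = 2.45×10²⁵ W.
From T_eq⁴ = L(1−A)/(16πσd²): d = √[L(1−A)/(16πσT_eq⁴)].
d = √[2.45×10²⁵ × 0.36 / (16π × 5.67×10⁻⁸ × (239)⁴)] = 3.08×10¹⁰ m = 0.206 AU.

d ≈ 0.206 AU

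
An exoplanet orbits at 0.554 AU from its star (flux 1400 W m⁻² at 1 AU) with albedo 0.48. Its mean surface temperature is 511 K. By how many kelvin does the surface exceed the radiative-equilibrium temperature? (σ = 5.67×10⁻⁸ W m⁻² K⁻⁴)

ΔT ≈ 191.2 K

S = 1400/0.554² = 4562 W m⁻².
T_eq = [S(1−A)/(4σ)]^(1/4) = [4562×0.52/(4×5.67×10⁻⁸)]^(1/4) = 319.8 K.
ΔT = T_surf − T_eq = 511 − 319.8.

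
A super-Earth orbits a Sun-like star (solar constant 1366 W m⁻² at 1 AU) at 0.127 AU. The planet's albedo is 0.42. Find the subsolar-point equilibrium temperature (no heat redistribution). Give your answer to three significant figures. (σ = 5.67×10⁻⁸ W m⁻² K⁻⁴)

Flux at 0.127 AU: S = 1366/0.127² = 8.47×10⁴ W m⁻².
At the subsolar point the surface absorbs S(1−A) and emits σT⁴ per unit area — no factor of 4, since only the local patch is in balance.
T = [8.47×10⁴ × 0.58 / 5.67×10⁻⁸]^(1/4) = (8.66×10¹¹)^(1/4) = 965 K.

T_ss ≈ 965 K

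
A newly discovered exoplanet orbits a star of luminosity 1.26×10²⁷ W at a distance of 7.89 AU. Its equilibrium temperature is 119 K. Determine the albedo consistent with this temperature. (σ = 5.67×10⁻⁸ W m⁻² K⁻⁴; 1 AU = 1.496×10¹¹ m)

d = 7.89 AU = 1.18×10¹² m.
Flux: S = L/(4πd²) = 1.26×10²⁷/(4π×(1.18×10¹²)²) = 72.0 W m⁻².
From T_eq⁴ = S(1−A)/(4σ): 1−A = 4σT_eq⁴/S.
1−A = 4 × 5.67×10⁻⁸ × (119)⁴ / 72.0 = 0.632.

A ≈ 0.37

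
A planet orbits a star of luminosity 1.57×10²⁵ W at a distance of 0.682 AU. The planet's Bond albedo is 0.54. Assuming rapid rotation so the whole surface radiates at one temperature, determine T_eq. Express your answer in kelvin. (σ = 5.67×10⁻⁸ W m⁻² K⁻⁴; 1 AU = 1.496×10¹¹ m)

d = 0.682 AU = 1.02×10¹¹ m.
Flux: S = L/(4πd²) = 1.57×10²⁵/(4π×(1.02×10¹¹)²) = 120 W m⁻².
Energy balance: absorbed = emitted ⇒ πR²·S(1−A) = 4πR²·σT_eq⁴, so T_eq⁴ = S(1−A)/(4σ).
T_eq = [120 × 0.46 / (4 × 5.67×10⁻⁸)]^(1/4) = (2.43×10⁸)^(1/4) = 125 K.

T_eq ≈ 125 K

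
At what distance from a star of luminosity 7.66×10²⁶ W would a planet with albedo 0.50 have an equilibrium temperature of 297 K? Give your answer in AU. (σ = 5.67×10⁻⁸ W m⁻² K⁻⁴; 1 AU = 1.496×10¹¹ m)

From T_eq⁴ = L(1−A)/(16πσd²): d = √[L(1−A)/(16πσT_eq⁴)].
d = √[7.66×10²⁶ × 0.50 / (16π × 5.67×10⁻⁸ × (297)⁴)] = 1.31×10¹¹ m = 0.878 AU.

d ≈ 0.878 AU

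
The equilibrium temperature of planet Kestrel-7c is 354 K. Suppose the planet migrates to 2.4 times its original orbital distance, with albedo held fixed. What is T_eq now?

T_eq ∝ L^(1/4) · d^(−1/2).
T′ = 354 / 2.4^(1/2) = 229 K.

T_eq ≈ 229 K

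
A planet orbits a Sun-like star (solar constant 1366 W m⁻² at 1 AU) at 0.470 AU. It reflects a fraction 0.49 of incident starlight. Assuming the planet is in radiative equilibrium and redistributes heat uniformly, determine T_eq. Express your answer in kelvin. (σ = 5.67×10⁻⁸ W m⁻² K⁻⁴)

T_eq ≈ 343 K

Flux at 0.470 AU: S = 1366/0.470² = 6180 W m⁻².
Energy balance: absorbed = emitted ⇒ πR²·S(1−A) = 4πR²·σT_eq⁴, so T_eq⁴ = S(1−A)/(4σ).
T_eq = [6180 × 0.51 / (4 × 5.67×10⁻⁸)]^(1/4) = (1.39×10¹⁰)^(1/4) = 343 K.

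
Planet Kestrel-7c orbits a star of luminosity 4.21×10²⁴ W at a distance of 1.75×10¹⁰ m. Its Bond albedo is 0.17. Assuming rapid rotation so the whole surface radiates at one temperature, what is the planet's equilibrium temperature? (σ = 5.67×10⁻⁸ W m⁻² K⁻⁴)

Flux: S = L/(4πd²) = 4.21×10²⁴/(4π×(1.75×10¹⁰)²) = 1090 W m⁻².
Energy balance: absorbed = emitted ⇒ πR²·S(1−A) = 4πR²·σT_eq⁴, so T_eq⁴ = S(1−A)/(4σ).
T_eq = [1090 × 0.83 / (4 × 5.67×10⁻⁸)]^(1/4) = (4.00×10⁹)^(1/4) = 252 K.

T_eq ≈ 252 K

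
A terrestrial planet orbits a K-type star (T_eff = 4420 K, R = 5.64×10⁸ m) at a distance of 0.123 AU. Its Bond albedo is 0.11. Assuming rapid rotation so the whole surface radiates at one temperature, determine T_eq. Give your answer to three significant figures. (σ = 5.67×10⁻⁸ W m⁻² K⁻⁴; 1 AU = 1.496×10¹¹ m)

d = 0.123 AU = 1.84×10¹⁰ m.
L = 4πR_⋆²σT_⋆⁴ = 4π(5.64×10⁸)² × 5.67×10⁻⁸ × (4420)⁴ = 8.65×10²⁵ W.
S = L/(4πd²) = 2.03×10⁴ W m⁻².
Energy balance: absorbed = emitted ⇒ πR²·S(1−A) = 4πR²·σT_eq⁴, so T_eq⁴ = S(1−A)/(4σ).
T_eq = [2.03×10⁴ × 0.89 / (4 × 5.67×10⁻⁸)]^(1/4) = (7.98×10¹⁰)^(1/4) = 531 K.

T_eq ≈ 531 K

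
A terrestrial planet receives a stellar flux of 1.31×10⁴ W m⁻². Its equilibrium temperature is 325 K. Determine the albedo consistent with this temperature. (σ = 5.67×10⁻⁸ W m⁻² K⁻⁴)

From T_eq⁴ = S(1−A)/(4σ): 1−A = 4σT_eq⁴/S.
1−A = 4 × 5.67×10⁻⁸ × (325)⁴ / 1.31×10⁴ = 0.193.

A ≈ 0.81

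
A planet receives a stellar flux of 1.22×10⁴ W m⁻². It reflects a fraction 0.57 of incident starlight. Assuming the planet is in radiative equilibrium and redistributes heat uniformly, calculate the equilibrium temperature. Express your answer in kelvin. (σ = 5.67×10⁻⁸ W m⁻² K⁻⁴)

Energy balance: absorbed = emitted ⇒ πR²·S(1−A) = 4πR²·σT_eq⁴, so T_eq⁴ = S(1−A)/(4σ).
T_eq = [1.22×10⁴ × 0.43 / (4 × 5.67×10⁻⁸)]^(1/4) = (2.31×10¹⁰)^(1/4) = 390 K.

T_eq ≈ 390 K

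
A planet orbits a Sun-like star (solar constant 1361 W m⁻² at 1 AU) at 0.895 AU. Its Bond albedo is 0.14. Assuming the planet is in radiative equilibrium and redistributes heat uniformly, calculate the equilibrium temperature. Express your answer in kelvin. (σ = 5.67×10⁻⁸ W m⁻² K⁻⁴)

T_eq ≈ 283 K

Flux at 0.895 AU: S = 1361/0.895² = 1700 W m⁻².
Energy balance: absorbed = emitted ⇒ πR²·S(1−A) = 4πR²·σT_eq⁴, so T_eq⁴ = S(1−A)/(4σ).
T_eq = [1700 × 0.86 / (4 × 5.67×10⁻⁸)]^(1/4) = (6.44×10⁹)^(1/4) = 283 K.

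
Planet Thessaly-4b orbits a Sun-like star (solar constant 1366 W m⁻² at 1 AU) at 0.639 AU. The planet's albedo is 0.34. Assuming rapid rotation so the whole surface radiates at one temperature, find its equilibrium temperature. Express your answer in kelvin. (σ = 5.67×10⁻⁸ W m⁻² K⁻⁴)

Flux at 0.639 AU: S = 1366/0.639² = 3350 W m⁻².
Energy balance: absorbed = emitted ⇒ πR²·S(1−A) = 4πR²·σT_eq⁴, so T_eq⁴ = S(1−A)/(4σ).
T_eq = [3350 × 0.66 / (4 × 5.67×10⁻⁸)]^(1/4) = (9.74×10⁹)^(1/4) = 314 K.

T_eq ≈ 314 K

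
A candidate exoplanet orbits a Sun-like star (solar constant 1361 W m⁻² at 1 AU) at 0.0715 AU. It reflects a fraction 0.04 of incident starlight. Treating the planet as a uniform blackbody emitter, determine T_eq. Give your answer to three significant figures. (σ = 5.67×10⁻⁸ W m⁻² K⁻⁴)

T_eq ≈ 1030 K

Flux at 0.0715 AU: S = 1361/0.0715² = 2.66×10⁵ W m⁻².
Energy balance: absorbed = emitted ⇒ πR²·S(1−A) = 4πR²·σT_eq⁴, so T_eq⁴ = S(1−A)/(4σ).
T_eq = [2.66×10⁵ × 0.96 / (4 × 5.67×10⁻⁸)]^(1/4) = (1.13×10¹²)^(1/4) = 1030 K.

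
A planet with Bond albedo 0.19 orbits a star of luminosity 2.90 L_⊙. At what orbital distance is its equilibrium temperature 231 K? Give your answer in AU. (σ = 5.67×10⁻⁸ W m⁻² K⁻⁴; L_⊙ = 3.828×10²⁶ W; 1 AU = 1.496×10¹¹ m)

d ≈ 2.23 AU

L = 2.90 × 3.828×10²⁶ = 1.11×10²⁷ W.
From T_eq⁴ = L(1−A)/(16πσd²): d = √[L(1−A)/(16πσT_eq⁴)].
d = √[1.11×10²⁷ × 0.81 / (16π × 5.67×10⁻⁸ × (231)⁴)] = 3.33×10¹¹ m = 2.23 AU.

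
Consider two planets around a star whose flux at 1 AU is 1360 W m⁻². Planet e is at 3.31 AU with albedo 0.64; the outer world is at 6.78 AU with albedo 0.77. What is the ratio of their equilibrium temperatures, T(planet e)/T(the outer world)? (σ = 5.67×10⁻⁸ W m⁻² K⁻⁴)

T_eq = [S₀(1−A)/(4σd²)]^(1/4), so T ∝ (1−A)^(1/4) / √d.
T₁ = [1360×0.36/(4×5.67×10⁻⁸×3.31²)]^(1/4) = 118.48 K.
T₂ = [1360×0.23/(4×5.67×10⁻⁸×6.78²)]^(1/4) = 74.01 K.

T₁/T₂ ≈ 1.601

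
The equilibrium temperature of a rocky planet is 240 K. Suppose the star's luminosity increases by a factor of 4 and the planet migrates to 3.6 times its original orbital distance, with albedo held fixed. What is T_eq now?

T_eq ∝ L^(1/4) · d^(−1/2).
T′ = 240 × 4^(1/4) / 3.6^(1/2) = 179 K.

T_eq ≈ 179 K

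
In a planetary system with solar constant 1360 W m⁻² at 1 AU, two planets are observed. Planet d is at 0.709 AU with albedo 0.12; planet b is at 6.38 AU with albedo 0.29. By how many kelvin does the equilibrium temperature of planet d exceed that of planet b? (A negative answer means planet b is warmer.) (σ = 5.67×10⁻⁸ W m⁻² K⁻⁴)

T_eq = [S₀(1−A)/(4σd²)]^(1/4), so T ∝ (1−A)^(1/4) / √d.
T₁ = [1360×0.88/(4×5.67×10⁻⁸×0.709²)]^(1/4) = 320.09 K.
T₂ = [1360×0.71/(4×5.67×10⁻⁸×6.38²)]^(1/4) = 101.13 K.

ΔT ≈ 219.0 K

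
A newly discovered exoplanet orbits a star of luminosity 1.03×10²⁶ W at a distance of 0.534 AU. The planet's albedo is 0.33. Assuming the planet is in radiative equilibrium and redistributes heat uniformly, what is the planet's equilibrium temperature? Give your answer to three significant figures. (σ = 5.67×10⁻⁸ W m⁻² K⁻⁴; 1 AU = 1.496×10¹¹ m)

T_eq ≈ 248 K

d = 0.534 AU = 7.99×10¹⁰ m.
Flux: S = L/(4πd²) = 1.03×10²⁶/(4π×(7.99×10¹⁰)²) = 1280 W m⁻².
Energy balance: absorbed = emitted ⇒ πR²·S(1−A) = 4πR²·σT_eq⁴, so T_eq⁴ = S(1−A)/(4σ).
T_eq = [1280 × 0.67 / (4 × 5.67×10⁻⁸)]^(1/4) = (3.79×10⁹)^(1/4) = 248 K.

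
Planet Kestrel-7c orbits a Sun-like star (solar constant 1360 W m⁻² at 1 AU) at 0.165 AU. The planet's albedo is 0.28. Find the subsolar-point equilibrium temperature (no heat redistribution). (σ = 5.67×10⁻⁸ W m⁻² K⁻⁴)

Flux at 0.165 AU: S = 1360/0.165² = 5.00×10⁴ W m⁻².
At the subsolar point the surface absorbs S(1−A) and emits σT⁴ per unit area — no factor of 4, since only the local patch is in balance.
T = [5.00×10⁴ × 0.72 / 5.67×10⁻⁸]^(1/4) = (6.34×10¹¹)^(1/4) = 892 K.

T_ss ≈ 892 K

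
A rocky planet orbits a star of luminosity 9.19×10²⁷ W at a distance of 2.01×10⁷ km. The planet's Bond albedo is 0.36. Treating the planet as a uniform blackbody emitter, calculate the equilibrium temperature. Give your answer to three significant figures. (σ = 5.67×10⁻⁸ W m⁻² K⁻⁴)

d = 2.01×10⁷ km = 2.01×10¹⁰ m.
Flux: S = L/(4πd²) = 9.19×10²⁷/(4π×(2.01×10¹⁰)²) = 1.81×10⁶ W m⁻².
Energy balance: absorbed = emitted ⇒ πR²·S(1−A) = 4πR²·σT_eq⁴, so T_eq⁴ = S(1−A)/(4σ).
T_eq = [1.81×10⁶ × 0.64 / (4 × 5.67×10⁻⁸)]^(1/4) = (5.11×10¹²)^(1/4) = 1500 K.

T_eq ≈ 1500 K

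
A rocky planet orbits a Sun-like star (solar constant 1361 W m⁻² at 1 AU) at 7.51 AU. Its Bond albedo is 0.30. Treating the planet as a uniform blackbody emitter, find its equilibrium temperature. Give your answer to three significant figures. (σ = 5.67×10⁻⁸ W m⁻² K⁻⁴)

T_eq ≈ 92.9 K

Flux at 7.51 AU: S = 1361/7.51² = 24.1 W m⁻².
Energy balance: absorbed = emitted ⇒ πR²·S(1−A) = 4πR²·σT_eq⁴, so T_eq⁴ = S(1−A)/(4σ).
T_eq = [24.1 × 0.70 / (4 × 5.67×10⁻⁸)]^(1/4) = (7.45×10⁷)^(1/4) = 92.9 K.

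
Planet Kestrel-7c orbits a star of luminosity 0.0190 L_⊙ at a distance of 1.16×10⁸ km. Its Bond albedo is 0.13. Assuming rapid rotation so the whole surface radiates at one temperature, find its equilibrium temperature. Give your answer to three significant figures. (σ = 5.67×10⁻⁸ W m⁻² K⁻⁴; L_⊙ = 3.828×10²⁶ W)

T_eq ≈ 113 K

d = 1.16×10⁸ km = 1.16×10¹¹ m.
L = 0.0190 × 3.828×10²⁶ = 7.27×10²⁴ W.
Flux: S = L/(4πd²) = 7.27×10²⁴/(4π×(1.16×10¹¹)²) = 43.0 W m⁻².
Energy balance: absorbed = emitted ⇒ πR²·S(1−A) = 4πR²·σT_eq⁴, so T_eq⁴ = S(1−A)/(4σ).
T_eq = [43.0 × 0.87 / (4 × 5.67×10⁻⁸)]^(1/4) = (1.65×10⁸)^(1/4) = 113 K.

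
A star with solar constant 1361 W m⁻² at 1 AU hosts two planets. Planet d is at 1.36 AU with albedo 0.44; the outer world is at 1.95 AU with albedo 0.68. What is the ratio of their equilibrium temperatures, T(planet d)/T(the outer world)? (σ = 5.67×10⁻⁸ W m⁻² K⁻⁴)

T₁/T₂ ≈ 1.377

T_eq = [S₀(1−A)/(4σd²)]^(1/4), so T ∝ (1−A)^(1/4) / √d.
T₁ = [1361×0.56/(4×5.67×10⁻⁸×1.36²)]^(1/4) = 206.46 K.
T₂ = [1361×0.32/(4×5.67×10⁻⁸×1.95²)]^(1/4) = 149.91 K.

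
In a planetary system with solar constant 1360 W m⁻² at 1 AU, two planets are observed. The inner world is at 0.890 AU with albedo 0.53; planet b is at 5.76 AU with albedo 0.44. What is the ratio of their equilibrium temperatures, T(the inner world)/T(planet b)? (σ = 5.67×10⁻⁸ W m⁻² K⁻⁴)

T_eq = [S₀(1−A)/(4σd²)]^(1/4), so T ∝ (1−A)^(1/4) / √d.
T₁ = [1360×0.47/(4×5.67×10⁻⁸×0.890²)]^(1/4) = 244.23 K.
T₂ = [1360×0.56/(4×5.67×10⁻⁸×5.76²)]^(1/4) = 100.30 K.

T₁/T₂ ≈ 2.435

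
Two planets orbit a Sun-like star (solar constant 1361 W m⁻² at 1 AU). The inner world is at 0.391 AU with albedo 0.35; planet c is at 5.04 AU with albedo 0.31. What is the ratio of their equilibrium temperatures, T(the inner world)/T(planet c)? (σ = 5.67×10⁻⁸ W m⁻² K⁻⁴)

T₁/T₂ ≈ 3.537

T_eq = [S₀(1−A)/(4σd²)]^(1/4), so T ∝ (1−A)^(1/4) / √d.
T₁ = [1361×0.65/(4×5.67×10⁻⁸×0.391²)]^(1/4) = 399.66 K.
T₂ = [1361×0.69/(4×5.67×10⁻⁸×5.04²)]^(1/4) = 112.99 K.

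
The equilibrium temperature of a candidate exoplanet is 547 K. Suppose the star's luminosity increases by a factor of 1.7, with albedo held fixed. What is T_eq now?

T_eq ≈ 625 K

T_eq ∝ L^(1/4) · d^(−1/2).
T′ = 547 × 1.7^(1/4) = 625 K.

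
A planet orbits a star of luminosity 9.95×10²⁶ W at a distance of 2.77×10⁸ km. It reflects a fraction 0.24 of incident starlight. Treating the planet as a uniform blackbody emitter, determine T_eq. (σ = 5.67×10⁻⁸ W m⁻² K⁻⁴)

T_eq ≈ 242 K

d = 2.77×10⁸ km = 2.77×10¹¹ m.
Flux: S = L/(4πd²) = 9.95×10²⁶/(4π×(2.77×10¹¹)²) = 1030 W m⁻².
Energy balance: absorbed = emitted ⇒ πR²·S(1−A) = 4πR²·σT_eq⁴, so T_eq⁴ = S(1−A)/(4σ).
T_eq = [1030 × 0.76 / (4 × 5.67×10⁻⁸)]^(1/4) = (3.46×10⁹)^(1/4) = 242 K.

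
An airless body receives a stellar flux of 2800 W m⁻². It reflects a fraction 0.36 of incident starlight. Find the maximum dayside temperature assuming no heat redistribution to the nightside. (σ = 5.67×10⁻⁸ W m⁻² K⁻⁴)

With no redistribution each surface element balances locally: S(1−A) = σT⁴.
T = [2800 × 0.64 / 5.67×10⁻⁸]^(1/4) = (3.16×10¹⁰)^(1/4) = 422 K.

T_ss ≈ 422 K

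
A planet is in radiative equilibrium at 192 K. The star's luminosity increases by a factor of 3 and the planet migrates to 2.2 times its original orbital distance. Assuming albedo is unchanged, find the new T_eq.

T_eq ≈ 170 K

T_eq ∝ L^(1/4) · d^(−1/2).
T′ = 192 × 3^(1/4) / 2.2^(1/2) = 170 K.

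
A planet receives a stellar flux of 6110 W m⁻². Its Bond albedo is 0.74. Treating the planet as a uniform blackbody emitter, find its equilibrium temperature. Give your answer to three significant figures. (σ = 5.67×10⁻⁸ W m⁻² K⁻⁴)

T_eq ≈ 289 K

Energy balance: absorbed = emitted ⇒ πR²·S(1−A) = 4πR²·σT_eq⁴, so T_eq⁴ = S(1−A)/(4σ).
T_eq = [6110 × 0.26 / (4 × 5.67×10⁻⁸)]^(1/4) = (7.00×10⁹)^(1/4) = 289 K.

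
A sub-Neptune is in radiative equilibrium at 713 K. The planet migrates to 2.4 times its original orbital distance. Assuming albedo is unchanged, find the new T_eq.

T_eq ≈ 460 K

T_eq ∝ L^(1/4) · d^(−1/2).
T′ = 713 / 2.4^(1/2) = 460 K.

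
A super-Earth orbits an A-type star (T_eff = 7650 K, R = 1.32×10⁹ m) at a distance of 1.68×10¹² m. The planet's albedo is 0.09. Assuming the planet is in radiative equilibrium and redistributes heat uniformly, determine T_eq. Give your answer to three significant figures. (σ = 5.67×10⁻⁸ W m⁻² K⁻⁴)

L = 4πR_⋆²σT_⋆⁴ = 4π(1.32×10⁹)² × 5.67×10⁻⁸ × (7650)⁴ = 4.25×10²⁷ W.
S = L/(4πd²) = 120 W m⁻².
Energy balance: absorbed = emitted ⇒ πR²·S(1−A) = 4πR²·σT_eq⁴, so T_eq⁴ = S(1−A)/(4σ).
T_eq = [120 × 0.91 / (4 × 5.67×10⁻⁸)]^(1/4) = (4.81×10⁸)^(1/4) = 148 K.

T_eq ≈ 148 K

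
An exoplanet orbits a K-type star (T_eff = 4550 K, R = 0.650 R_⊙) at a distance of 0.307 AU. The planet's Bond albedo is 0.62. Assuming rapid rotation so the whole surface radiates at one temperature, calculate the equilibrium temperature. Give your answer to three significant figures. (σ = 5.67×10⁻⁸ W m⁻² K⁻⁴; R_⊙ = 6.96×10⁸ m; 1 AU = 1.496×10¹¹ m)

T_eq ≈ 251 K

R_⋆ = 0.650 × 6.96×10⁸ = 4.52×10⁸ m.
d = 0.307 AU = 4.59×10¹⁰ m.
L = 4πR_⋆²σT_⋆⁴ = 4π(4.52×10⁸)² × 5.67×10⁻⁸ × (4550)⁴ = 6.25×10²⁵ W.
S = L/(4πd²) = 2360 W m⁻².
Energy balance: absorbed = emitted ⇒ πR²·S(1−A) = 4πR²·σT_eq⁴, so T_eq⁴ = S(1−A)/(4σ).
T_eq = [2360 × 0.38 / (4 × 5.67×10⁻⁸)]^(1/4) = (3.95×10⁹)^(1/4) = 251 K.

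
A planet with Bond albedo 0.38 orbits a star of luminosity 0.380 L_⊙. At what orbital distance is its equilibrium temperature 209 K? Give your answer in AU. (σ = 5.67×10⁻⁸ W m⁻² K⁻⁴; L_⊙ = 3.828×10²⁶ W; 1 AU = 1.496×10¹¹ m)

d ≈ 0.861 AU

L = 0.380 × 3.828×10²⁶ = 1.45×10²⁶ W.
From T_eq⁴ = L(1−A)/(16πσd²): d = √[L(1−A)/(16πσT_eq⁴)].
d = √[1.45×10²⁶ × 0.62 / (16π × 5.67×10⁻⁸ × (209)⁴)] = 1.29×10¹¹ m = 0.861 AU.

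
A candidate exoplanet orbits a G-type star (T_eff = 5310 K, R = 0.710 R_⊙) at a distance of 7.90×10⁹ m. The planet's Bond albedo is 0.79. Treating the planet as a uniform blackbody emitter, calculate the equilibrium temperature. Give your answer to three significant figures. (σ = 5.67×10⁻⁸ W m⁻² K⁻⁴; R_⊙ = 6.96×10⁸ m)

R_⋆ = 0.710 × 6.96×10⁸ = 4.94×10⁸ m.
L = 4πR_⋆²σT_⋆⁴ = 4π(4.94×10⁸)² × 5.67×10⁻⁸ × (5310)⁴ = 1.38×10²⁶ W.
S = L/(4πd²) = 1.76×10⁵ W m⁻².
Energy balance: absorbed = emitted ⇒ πR²·S(1−A) = 4πR²·σT_eq⁴, so T_eq⁴ = S(1−A)/(4σ).
T_eq = [1.76×10⁵ × 0.21 / (4 × 5.67×10⁻⁸)]^(1/4) = (1.63×10¹¹)^(1/4) = 636 K.

T_eq ≈ 636 K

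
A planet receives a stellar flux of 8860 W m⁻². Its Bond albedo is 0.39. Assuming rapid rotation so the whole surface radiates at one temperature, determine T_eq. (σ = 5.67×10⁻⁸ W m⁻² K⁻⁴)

Energy balance: absorbed = emitted ⇒ πR²·S(1−A) = 4πR²·σT_eq⁴, so T_eq⁴ = S(1−A)/(4σ).
T_eq = [8860 × 0.61 / (4 × 5.67×10⁻⁸)]^(1/4) = (2.38×10¹⁰)^(1/4) = 393 K.

T_eq ≈ 393 K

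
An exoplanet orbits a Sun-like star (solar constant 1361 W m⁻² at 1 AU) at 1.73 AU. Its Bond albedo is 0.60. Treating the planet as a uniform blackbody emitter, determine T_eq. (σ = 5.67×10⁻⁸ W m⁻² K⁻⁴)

Flux at 1.73 AU: S = 1361/1.73² = 455 W m⁻².
Energy balance: absorbed = emitted ⇒ πR²·S(1−A) = 4πR²·σT_eq⁴, so T_eq⁴ = S(1−A)/(4σ).
T_eq = [455 × 0.40 / (4 × 5.67×10⁻⁸)]^(1/4) = (8.02×10⁸)^(1/4) = 168 K.

T_eq ≈ 168 K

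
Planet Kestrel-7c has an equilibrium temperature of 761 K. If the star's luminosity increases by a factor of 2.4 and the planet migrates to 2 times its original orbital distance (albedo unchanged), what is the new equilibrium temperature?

T_eq ≈ 670 K

T_eq ∝ L^(1/4) · d^(−1/2).
T′ = 761 × 2.4^(1/4) / 2^(1/2) = 670 K.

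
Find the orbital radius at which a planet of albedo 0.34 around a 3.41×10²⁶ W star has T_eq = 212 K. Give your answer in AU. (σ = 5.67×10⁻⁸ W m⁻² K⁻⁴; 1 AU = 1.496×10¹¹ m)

d ≈ 1.32 AU

From T_eq⁴ = L(1−A)/(16πσd²): d = √[L(1−A)/(16πσT_eq⁴)].
d = √[3.41×10²⁶ × 0.66 / (16π × 5.67×10⁻⁸ × (212)⁴)] = 1.98×10¹¹ m = 1.32 AU.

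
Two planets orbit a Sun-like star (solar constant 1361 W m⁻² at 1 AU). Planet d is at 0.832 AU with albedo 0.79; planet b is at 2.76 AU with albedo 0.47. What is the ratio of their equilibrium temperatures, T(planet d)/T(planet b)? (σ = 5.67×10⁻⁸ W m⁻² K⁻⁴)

T_eq = [S₀(1−A)/(4σd²)]^(1/4), so T ∝ (1−A)^(1/4) / √d.
T₁ = [1361×0.21/(4×5.67×10⁻⁸×0.832²)]^(1/4) = 206.56 K.
T₂ = [1361×0.53/(4×5.67×10⁻⁸×2.76²)]^(1/4) = 142.94 K.

T₁/T₂ ≈ 1.445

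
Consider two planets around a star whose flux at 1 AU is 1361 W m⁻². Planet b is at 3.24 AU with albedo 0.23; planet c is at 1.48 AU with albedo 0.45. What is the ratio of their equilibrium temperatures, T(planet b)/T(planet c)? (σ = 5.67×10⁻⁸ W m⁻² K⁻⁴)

T_eq = [S₀(1−A)/(4σd²)]^(1/4), so T ∝ (1−A)^(1/4) / √d.
T₁ = [1361×0.77/(4×5.67×10⁻⁸×3.24²)]^(1/4) = 144.85 K.
T₂ = [1361×0.55/(4×5.67×10⁻⁸×1.48²)]^(1/4) = 197.02 K.

T₁/T₂ ≈ 0.735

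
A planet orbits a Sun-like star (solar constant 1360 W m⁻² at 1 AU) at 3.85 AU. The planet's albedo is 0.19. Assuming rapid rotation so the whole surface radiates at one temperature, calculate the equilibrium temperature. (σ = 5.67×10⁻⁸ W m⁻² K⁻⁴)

Flux at 3.85 AU: S = 1360/3.85² = 91.8 W m⁻².
Energy balance: absorbed = emitted ⇒ πR²·S(1−A) = 4πR²·σT_eq⁴, so T_eq⁴ = S(1−A)/(4σ).
T_eq = [91.8 × 0.81 / (4 × 5.67×10⁻⁸)]^(1/4) = (3.28×10⁸)^(1/4) = 135 K.

T_eq ≈ 135 K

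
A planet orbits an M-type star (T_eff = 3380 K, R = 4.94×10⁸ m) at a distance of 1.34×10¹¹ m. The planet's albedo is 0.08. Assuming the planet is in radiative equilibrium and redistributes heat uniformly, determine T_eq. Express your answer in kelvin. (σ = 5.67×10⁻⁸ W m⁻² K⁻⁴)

T_eq ≈ 142 K

L = 4πR_⋆²σT_⋆⁴ = 4π(4.94×10⁸)² × 5.67×10⁻⁸ × (3380)⁴ = 2.27×10²⁵ W.
S = L/(4πd²) = 101 W m⁻².
Energy balance: absorbed = emitted ⇒ πR²·S(1−A) = 4πR²·σT_eq⁴, so T_eq⁴ = S(1−A)/(4σ).
T_eq = [101 × 0.92 / (4 × 5.67×10⁻⁸)]^(1/4) = (4.08×10⁸)^(1/4) = 142 K.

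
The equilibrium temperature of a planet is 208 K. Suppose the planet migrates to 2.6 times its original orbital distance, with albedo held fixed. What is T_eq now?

T_eq ∝ L^(1/4) · d^(−1/2).
T′ = 208 / 2.6^(1/2) = 129 K.

T_eq ≈ 129 K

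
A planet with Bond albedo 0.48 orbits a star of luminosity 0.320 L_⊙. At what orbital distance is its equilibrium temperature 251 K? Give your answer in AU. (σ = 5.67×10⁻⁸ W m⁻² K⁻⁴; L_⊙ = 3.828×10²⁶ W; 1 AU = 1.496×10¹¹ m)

L = 0.320 × 3.828×10²⁶ = 1.22×10²⁶ W.
From T_eq⁴ = L(1−A)/(16πσd²): d = √[L(1−A)/(16πσT_eq⁴)].
d = √[1.22×10²⁶ × 0.52 / (16π × 5.67×10⁻⁸ × (251)⁴)] = 7.50×10¹⁰ m = 0.502 AU.

d ≈ 0.502 AU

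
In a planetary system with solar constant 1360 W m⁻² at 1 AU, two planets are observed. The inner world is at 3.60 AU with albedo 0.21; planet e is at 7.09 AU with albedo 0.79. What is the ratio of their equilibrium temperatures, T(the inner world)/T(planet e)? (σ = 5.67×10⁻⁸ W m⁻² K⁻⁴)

T_eq = [S₀(1−A)/(4σd²)]^(1/4), so T ∝ (1−A)^(1/4) / √d.
T₁ = [1360×0.79/(4×5.67×10⁻⁸×3.60²)]^(1/4) = 138.27 K.
T₂ = [1360×0.21/(4×5.67×10⁻⁸×7.09²)]^(1/4) = 70.75 K.

T₁/T₂ ≈ 1.954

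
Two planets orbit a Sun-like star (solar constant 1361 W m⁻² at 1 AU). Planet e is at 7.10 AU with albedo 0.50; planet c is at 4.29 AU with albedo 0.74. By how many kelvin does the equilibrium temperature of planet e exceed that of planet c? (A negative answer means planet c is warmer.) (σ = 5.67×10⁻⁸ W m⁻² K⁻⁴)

ΔT ≈ -8.1 K

T_eq = [S₀(1−A)/(4σd²)]^(1/4), so T ∝ (1−A)^(1/4) / √d.
T₁ = [1361×0.50/(4×5.67×10⁻⁸×7.10²)]^(1/4) = 87.83 K.
T₂ = [1361×0.26/(4×5.67×10⁻⁸×4.29²)]^(1/4) = 95.96 K.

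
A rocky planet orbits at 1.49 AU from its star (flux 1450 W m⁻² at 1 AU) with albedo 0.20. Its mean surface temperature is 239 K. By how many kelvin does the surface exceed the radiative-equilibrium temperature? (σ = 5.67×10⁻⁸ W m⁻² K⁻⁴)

S = 1450/1.49² = 653.1 W m⁻².
T_eq = [S(1−A)/(4σ)]^(1/4) = [653.1×0.80/(4×5.67×10⁻⁸)]^(1/4) = 219.1 K.
ΔT = T_surf − T_eq = 239 − 219.1.

ΔT ≈ 19.9 K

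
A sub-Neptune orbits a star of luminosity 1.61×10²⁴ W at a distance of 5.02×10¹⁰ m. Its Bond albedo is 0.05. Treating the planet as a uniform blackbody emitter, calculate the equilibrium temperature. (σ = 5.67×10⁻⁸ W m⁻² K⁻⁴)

T_eq ≈ 121 K

Flux: S = L/(4πd²) = 1.61×10²⁴/(4π×(5.02×10¹⁰)²) = 50.8 W m⁻².
Energy balance: absorbed = emitted ⇒ πR²·S(1−A) = 4πR²·σT_eq⁴, so T_eq⁴ = S(1−A)/(4σ).
T_eq = [50.8 × 0.95 / (4 × 5.67×10⁻⁸)]^(1/4) = (2.13×10⁸)^(1/4) = 121 K.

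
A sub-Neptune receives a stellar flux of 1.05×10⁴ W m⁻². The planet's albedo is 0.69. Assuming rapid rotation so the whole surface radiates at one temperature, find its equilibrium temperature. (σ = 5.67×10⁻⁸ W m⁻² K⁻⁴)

Energy balance: absorbed = emitted ⇒ πR²·S(1−A) = 4πR²·σT_eq⁴, so T_eq⁴ = S(1−A)/(4σ).
T_eq = [1.05×10⁴ × 0.31 / (4 × 5.67×10⁻⁸)]^(1/4) = (1.44×10¹⁰)^(1/4) = 346 K.

T_eq ≈ 346 K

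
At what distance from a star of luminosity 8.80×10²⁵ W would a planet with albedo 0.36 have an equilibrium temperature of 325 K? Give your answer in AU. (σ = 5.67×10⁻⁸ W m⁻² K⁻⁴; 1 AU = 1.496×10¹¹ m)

d ≈ 0.281 AU

From T_eq⁴ = L(1−A)/(16πσd²): d = √[L(1−A)/(16πσT_eq⁴)].
d = √[8.80×10²⁵ × 0.64 / (16π × 5.67×10⁻⁸ × (325)⁴)] = 4.21×10¹⁰ m = 0.281 AU.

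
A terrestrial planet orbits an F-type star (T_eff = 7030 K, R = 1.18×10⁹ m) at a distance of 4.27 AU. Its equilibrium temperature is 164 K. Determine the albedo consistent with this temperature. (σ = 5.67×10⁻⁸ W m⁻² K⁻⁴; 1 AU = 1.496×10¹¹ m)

A ≈ 0.65

d = 4.27 AU = 6.39×10¹¹ m.
L = 4πR_⋆²σT_⋆⁴ = 4π(1.18×10⁹)² × 5.67×10⁻⁸ × (7030)⁴ = 2.42×10²⁷ W.
S = L/(4πd²) = 473 W m⁻².
From T_eq⁴ = S(1−A)/(4σ): 1−A = 4σT_eq⁴/S.
1−A = 4 × 5.67×10⁻⁸ × (164)⁴ / 473 = 0.347.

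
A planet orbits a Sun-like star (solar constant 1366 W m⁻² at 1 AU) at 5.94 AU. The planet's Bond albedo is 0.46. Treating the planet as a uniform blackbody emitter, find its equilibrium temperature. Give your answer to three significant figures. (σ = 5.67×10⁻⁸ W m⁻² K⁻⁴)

T_eq ≈ 98.0 K

Flux at 5.94 AU: S = 1366/5.94² = 38.7 W m⁻².
Energy balance: absorbed = emitted ⇒ πR²·S(1−A) = 4πR²·σT_eq⁴, so T_eq⁴ = S(1−A)/(4σ).
T_eq = [38.7 × 0.54 / (4 × 5.67×10⁻⁸)]^(1/4) = (9.22×10⁷)^(1/4) = 98.0 K.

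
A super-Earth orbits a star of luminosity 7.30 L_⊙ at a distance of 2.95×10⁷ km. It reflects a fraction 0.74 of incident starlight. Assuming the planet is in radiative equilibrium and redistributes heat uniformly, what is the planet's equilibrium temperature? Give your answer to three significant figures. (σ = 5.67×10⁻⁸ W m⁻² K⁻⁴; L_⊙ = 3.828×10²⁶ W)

d = 2.95×10⁷ km = 2.95×10¹⁰ m.
L = 7.30 × 3.828×10²⁶ = 2.79×10²⁷ W.
Flux: S = L/(4πd²) = 2.79×10²⁷/(4π×(2.95×10¹⁰)²) = 2.56×10⁵ W m⁻².
Energy balance: absorbed = emitted ⇒ πR²·S(1−A) = 4πR²·σT_eq⁴, so T_eq⁴ = S(1−A)/(4σ).
T_eq = [2.56×10⁵ × 0.26 / (4 × 5.67×10⁻⁸)]^(1/4) = (2.93×10¹¹)^(1/4) = 736 K.

T_eq ≈ 736 K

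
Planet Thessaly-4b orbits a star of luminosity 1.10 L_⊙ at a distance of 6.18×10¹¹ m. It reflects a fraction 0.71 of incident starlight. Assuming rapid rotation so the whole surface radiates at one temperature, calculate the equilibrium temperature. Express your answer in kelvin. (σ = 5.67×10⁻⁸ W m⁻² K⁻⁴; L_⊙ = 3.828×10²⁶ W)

T_eq ≈ 103 K

L = 1.10 × 3.828×10²⁶ = 4.21×10²⁶ W.
Flux: S = L/(4πd²) = 4.21×10²⁶/(4π×(6.18×10¹¹)²) = 87.7 W m⁻².
Energy balance: absorbed = emitted ⇒ πR²·S(1−A) = 4πR²·σT_eq⁴, so T_eq⁴ = S(1−A)/(4σ).
T_eq = [87.7 × 0.29 / (4 × 5.67×10⁻⁸)]^(1/4) = (1.12×10⁸)^(1/4) = 103 K.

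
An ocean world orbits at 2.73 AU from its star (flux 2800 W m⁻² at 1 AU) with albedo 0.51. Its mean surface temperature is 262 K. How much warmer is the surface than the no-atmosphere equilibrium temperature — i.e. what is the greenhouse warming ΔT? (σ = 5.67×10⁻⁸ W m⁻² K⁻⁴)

ΔT ≈ 93.2 K

S = 2800/2.73² = 375.7 W m⁻².
T_eq = [S(1−A)/(4σ)]^(1/4) = [375.7×0.49/(4×5.67×10⁻⁸)]^(1/4) = 168.8 K.
ΔT = T_surf − T_eq = 262 − 168.8.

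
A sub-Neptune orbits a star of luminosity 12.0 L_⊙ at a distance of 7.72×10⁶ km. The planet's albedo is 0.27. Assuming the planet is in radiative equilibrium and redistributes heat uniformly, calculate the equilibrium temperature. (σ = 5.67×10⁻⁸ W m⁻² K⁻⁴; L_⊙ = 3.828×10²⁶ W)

d = 7.72×10⁶ km = 7.72×10⁹ m.
L = 12.0 × 3.828×10²⁶ = 4.59×10²⁷ W.
Flux: S = L/(4πd²) = 4.59×10²⁷/(4π×(7.72×10⁹)²) = 6.13×10⁶ W m⁻².
Energy balance: absorbed = emitted ⇒ πR²·S(1−A) = 4πR²·σT_eq⁴, so T_eq⁴ = S(1−A)/(4σ).
T_eq = [6.13×10⁶ × 0.73 / (4 × 5.67×10⁻⁸)]^(1/4) = (1.97×10¹³)^(1/4) = 2110 K.

T_eq ≈ 2110 K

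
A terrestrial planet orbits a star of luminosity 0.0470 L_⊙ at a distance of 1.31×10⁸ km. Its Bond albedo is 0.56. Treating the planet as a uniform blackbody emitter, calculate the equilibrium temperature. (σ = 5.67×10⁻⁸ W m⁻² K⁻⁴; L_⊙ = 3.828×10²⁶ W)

T_eq ≈ 113 K

d = 1.31×10⁸ km = 1.31×10¹¹ m.
L = 0.0470 × 3.828×10²⁶ = 1.80×10²⁵ W.
Flux: S = L/(4πd²) = 1.80×10²⁵/(4π×(1.31×10¹¹)²) = 83.4 W m⁻².
Energy balance: absorbed = emitted ⇒ πR²·S(1−A) = 4πR²·σT_eq⁴, so T_eq⁴ = S(1−A)/(4σ).
T_eq = [83.4 × 0.44 / (4 × 5.67×10⁻⁸)]^(1/4) = (1.62×10⁸)^(1/4) = 113 K.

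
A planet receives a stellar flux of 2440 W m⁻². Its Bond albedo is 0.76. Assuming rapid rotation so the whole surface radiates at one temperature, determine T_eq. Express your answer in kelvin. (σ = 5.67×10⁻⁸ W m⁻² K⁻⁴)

Energy balance: absorbed = emitted ⇒ πR²·S(1−A) = 4πR²·σT_eq⁴, so T_eq⁴ = S(1−A)/(4σ).
T_eq = [2440 × 0.24 / (4 × 5.67×10⁻⁸)]^(1/4) = (2.58×10⁹)^(1/4) = 225 K.

T_eq ≈ 225 K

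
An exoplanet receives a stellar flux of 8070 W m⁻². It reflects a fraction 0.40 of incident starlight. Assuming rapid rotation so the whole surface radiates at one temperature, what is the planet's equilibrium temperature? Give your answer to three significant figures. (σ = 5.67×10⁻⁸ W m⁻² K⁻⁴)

Energy balance: absorbed = emitted ⇒ πR²·S(1−A) = 4πR²·σT_eq⁴, so T_eq⁴ = S(1−A)/(4σ).
T_eq = [8070 × 0.60 / (4 × 5.67×10⁻⁸)]^(1/4) = (2.13×10¹⁰)^(1/4) = 382 K.

T_eq ≈ 382 K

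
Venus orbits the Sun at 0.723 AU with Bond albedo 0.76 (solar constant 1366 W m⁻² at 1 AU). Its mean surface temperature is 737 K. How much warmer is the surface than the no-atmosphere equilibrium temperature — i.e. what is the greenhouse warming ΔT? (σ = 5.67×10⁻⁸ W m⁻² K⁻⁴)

S = 1366/0.723² = 2613 W m⁻².
T_eq = [S(1−A)/(4σ)]^(1/4) = [2613×0.24/(4×5.67×10⁻⁸)]^(1/4) = 229.3 K.
ΔT = T_surf − T_eq = 737 − 229.3.

ΔT ≈ 507.7 K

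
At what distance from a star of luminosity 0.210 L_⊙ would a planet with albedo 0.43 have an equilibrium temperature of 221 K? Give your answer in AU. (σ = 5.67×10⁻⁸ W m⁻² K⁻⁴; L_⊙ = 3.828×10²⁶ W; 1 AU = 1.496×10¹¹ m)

L = 0.210 × 3.828×10²⁶ = 8.04×10²⁵ W.
From T_eq⁴ = L(1−A)/(16πσd²): d = √[L(1−A)/(16πσT_eq⁴)].
d = √[8.04×10²⁵ × 0.57 / (16π × 5.67×10⁻⁸ × (221)⁴)] = 8.21×10¹⁰ m = 0.549 AU.

d ≈ 0.549 AU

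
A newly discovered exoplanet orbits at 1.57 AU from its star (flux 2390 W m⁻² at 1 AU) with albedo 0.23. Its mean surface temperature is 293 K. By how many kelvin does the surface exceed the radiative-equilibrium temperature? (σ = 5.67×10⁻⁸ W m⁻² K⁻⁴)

S = 2390/1.57² = 969.6 W m⁻².
T_eq = [S(1−A)/(4σ)]^(1/4) = [969.6×0.77/(4×5.67×10⁻⁸)]^(1/4) = 239.5 K.
ΔT = T_surf − T_eq = 293 − 239.5.

ΔT ≈ 53.5 K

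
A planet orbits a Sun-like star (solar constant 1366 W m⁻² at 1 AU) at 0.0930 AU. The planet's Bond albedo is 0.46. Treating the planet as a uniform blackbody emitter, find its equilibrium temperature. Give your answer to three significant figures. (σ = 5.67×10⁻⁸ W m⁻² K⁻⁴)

T_eq ≈ 783 K

Flux at 0.0930 AU: S = 1366/0.0930² = 1.58×10⁵ W m⁻².
Energy balance: absorbed = emitted ⇒ πR²·S(1−A) = 4πR²·σT_eq⁴, so T_eq⁴ = S(1−A)/(4σ).
T_eq = [1.58×10⁵ × 0.54 / (4 × 5.67×10⁻⁸)]^(1/4) = (3.76×10¹¹)^(1/4) = 783 K.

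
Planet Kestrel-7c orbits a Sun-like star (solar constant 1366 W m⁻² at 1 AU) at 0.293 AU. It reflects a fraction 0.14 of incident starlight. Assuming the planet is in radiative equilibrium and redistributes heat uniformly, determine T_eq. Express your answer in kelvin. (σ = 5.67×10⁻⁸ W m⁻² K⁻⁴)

Flux at 0.293 AU: S = 1366/0.293² = 1.59×10⁴ W m⁻².
Energy balance: absorbed = emitted ⇒ πR²·S(1−A) = 4πR²·σT_eq⁴, so T_eq⁴ = S(1−A)/(4σ).
T_eq = [1.59×10⁴ × 0.86 / (4 × 5.67×10⁻⁸)]^(1/4) = (6.03×10¹⁰)^(1/4) = 496 K.

T_eq ≈ 496 K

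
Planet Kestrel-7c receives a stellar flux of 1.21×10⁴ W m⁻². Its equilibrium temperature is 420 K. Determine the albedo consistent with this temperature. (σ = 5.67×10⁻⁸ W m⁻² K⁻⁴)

From T_eq⁴ = S(1−A)/(4σ): 1−A = 4σT_eq⁴/S.
1−A = 4 × 5.67×10⁻⁸ × (420)⁴ / 1.21×10⁴ = 0.583.

A ≈ 0.42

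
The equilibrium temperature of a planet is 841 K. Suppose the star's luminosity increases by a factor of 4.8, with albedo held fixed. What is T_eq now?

T_eq ≈ 1240 K

T_eq ∝ L^(1/4) · d^(−1/2).
T′ = 841 × 4.8^(1/4) = 1240 K.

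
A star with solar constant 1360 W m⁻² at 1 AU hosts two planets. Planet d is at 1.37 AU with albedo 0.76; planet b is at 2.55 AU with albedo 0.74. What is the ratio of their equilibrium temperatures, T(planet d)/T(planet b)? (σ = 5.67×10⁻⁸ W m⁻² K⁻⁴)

T₁/T₂ ≈ 1.337

T_eq = [S₀(1−A)/(4σd²)]^(1/4), so T ∝ (1−A)^(1/4) / √d.
T₁ = [1360×0.24/(4×5.67×10⁻⁸×1.37²)]^(1/4) = 166.41 K.
T₂ = [1360×0.26/(4×5.67×10⁻⁸×2.55²)]^(1/4) = 124.44 K.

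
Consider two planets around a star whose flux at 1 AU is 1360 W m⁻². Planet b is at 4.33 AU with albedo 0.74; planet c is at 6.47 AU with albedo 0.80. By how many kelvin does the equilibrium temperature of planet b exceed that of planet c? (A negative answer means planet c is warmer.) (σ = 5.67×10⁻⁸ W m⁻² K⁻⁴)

T_eq = [S₀(1−A)/(4σd²)]^(1/4), so T ∝ (1−A)^(1/4) / √d.
T₁ = [1360×0.26/(4×5.67×10⁻⁸×4.33²)]^(1/4) = 95.49 K.
T₂ = [1360×0.20/(4×5.67×10⁻⁸×6.47²)]^(1/4) = 73.16 K.

ΔT ≈ 22.3 K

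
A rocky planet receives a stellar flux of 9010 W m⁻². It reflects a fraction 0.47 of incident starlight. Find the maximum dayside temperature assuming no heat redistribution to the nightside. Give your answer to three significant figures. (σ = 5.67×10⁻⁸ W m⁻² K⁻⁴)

T_ss ≈ 539 K

With no redistribution each surface element balances locally: S(1−A) = σT⁴.
T = [9010 × 0.53 / 5.67×10⁻⁸]^(1/4) = (8.42×10¹⁰)^(1/4) = 539 K.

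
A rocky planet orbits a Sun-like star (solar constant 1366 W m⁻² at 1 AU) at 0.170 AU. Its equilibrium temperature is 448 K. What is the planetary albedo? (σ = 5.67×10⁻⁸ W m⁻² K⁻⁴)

A ≈ 0.81

Flux at 0.170 AU: S = 1366/0.170² = 4.73×10⁴ W m⁻².
From T_eq⁴ = S(1−A)/(4σ): 1−A = 4σT_eq⁴/S.
1−A = 4 × 5.67×10⁻⁸ × (448)⁴ / 4.73×10⁴ = 0.193.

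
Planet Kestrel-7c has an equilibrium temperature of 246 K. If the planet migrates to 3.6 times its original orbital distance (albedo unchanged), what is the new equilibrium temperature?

T_eq ≈ 130 K

T_eq ∝ L^(1/4) · d^(−1/2).
T′ = 246 / 3.6^(1/2) = 130 K.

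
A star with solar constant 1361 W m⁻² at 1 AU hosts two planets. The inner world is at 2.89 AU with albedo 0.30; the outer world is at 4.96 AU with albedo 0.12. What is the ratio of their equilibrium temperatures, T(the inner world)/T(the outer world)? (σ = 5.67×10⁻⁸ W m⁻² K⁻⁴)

T_eq = [S₀(1−A)/(4σd²)]^(1/4), so T ∝ (1−A)^(1/4) / √d.
T₁ = [1361×0.70/(4×5.67×10⁻⁸×2.89²)]^(1/4) = 149.75 K.
T₂ = [1361×0.88/(4×5.67×10⁻⁸×4.96²)]^(1/4) = 121.04 K.

T₁/T₂ ≈ 1.237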